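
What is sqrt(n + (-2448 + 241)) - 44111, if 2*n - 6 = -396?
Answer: -44111 + I*sqrt(2402) ≈ -44111.0 + 49.01*I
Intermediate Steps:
n = -195 (n = 3 + (1/2)*(-396) = 3 - 198 = -195)
sqrt(n + (-2448 + 241)) - 44111 = sqrt(-195 + (-2448 + 241)) - 44111 = sqrt(-195 - 2207) - 44111 = sqrt(-2402) - 44111 = I*sqrt(2402) - 44111 = -44111 + I*sqrt(2402)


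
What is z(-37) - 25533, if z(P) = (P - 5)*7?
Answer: -25827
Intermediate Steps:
z(P) = -35 + 7*P (z(P) = (-5 + P)*7 = -35 + 7*P)
z(-37) - 25533 = (-35 + 7*(-37)) - 25533 = (-35 - 259) - 25533 = -294 - 25533 = -25827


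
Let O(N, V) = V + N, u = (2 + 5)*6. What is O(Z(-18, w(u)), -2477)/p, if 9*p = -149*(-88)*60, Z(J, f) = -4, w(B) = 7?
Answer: -7443/262240 ≈ -0.028382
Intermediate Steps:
u = 42 (u = 7*6 = 42)
O(N, V) = N + V
p = 262240/3 (p = (-149*(-88)*60)/9 = (13112*60)/9 = (1/9)*786720 = 262240/3 ≈ 87413.)
O(Z(-18, w(u)), -2477)/p = (-4 - 2477)/(262240/3) = -2481*3/262240 = -7443/262240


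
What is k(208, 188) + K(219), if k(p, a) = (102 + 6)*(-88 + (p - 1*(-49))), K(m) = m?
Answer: 18471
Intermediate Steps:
k(p, a) = -4212 + 108*p (k(p, a) = 108*(-88 + (p + 49)) = 108*(-88 + (49 + p)) = 108*(-39 + p) = -4212 + 108*p)
k(208, 188) + K(219) = (-4212 + 108*208) + 219 = (-4212 + 22464) + 219 = 18252 + 219 = 18471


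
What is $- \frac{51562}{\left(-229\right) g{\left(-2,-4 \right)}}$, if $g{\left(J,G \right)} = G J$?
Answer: $\frac{25781}{916} \approx 28.145$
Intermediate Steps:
$- \frac{51562}{\left(-229\right) g{\left(-2,-4 \right)}} = - \frac{51562}{\left(-229\right) \left(\left(-4\right) \left(-2\right)\right)} = - \frac{51562}{\left(-229\right) 8} = - \frac{51562}{-1832} = \left(-51562\right) \left(- \frac{1}{1832}\right) = \frac{25781}{916}$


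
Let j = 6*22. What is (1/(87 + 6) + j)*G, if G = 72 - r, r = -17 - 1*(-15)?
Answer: 908498/93 ≈ 9768.8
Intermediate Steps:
j = 132
r = -2 (r = -17 + 15 = -2)
G = 74 (G = 72 - 1*(-2) = 72 + 2 = 74)
(1/(87 + 6) + j)*G = (1/(87 + 6) + 132)*74 = (1/93 + 132)*74 = (12277/93)*74 = 908498/93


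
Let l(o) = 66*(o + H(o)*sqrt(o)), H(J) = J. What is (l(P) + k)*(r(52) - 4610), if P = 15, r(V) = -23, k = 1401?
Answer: -11077503 - 4586670*sqrt(15) ≈ -2.8842e+7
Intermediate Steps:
l(o) = 66*o + 66*o**(3/2) (l(o) = 66*(o + o*sqrt(o)) = 66*(o + o**(3/2)) = 66*o + 66*o**(3/2))
(l(P) + k)*(r(52) - 4610) = ((66*15 + 66*15**(3/2)) + 1401)*(-23 - 4610) = ((990 + 66*(15*sqrt(15))) + 1401)*(-4633) = ((990 + 990*sqrt(15)) + 1401)*(-4633) = (2391 + 990*sqrt(15))*(-4633) = -11077503 - 4586670*sqrt(15)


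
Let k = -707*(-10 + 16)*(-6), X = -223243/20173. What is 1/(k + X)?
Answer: 20173/513219953 ≈ 3.9307e-5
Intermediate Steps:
X = -223243/20173 (X = -223243*1/20173 = -223243/20173 ≈ -11.066)
k = 25452 (k = -4242*(-6) = -707*(-36) = 25452)
1/(k + X) = 1/(25452 - 223243/20173) = 1/(513219953/20173) = 20173/513219953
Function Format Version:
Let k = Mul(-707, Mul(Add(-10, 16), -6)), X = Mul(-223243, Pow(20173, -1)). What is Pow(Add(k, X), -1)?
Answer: Rational(20173, 513219953) ≈ 3.9307e-5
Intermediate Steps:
X = Rational(-223243, 20173) (X = Mul(-223243, Rational(1, 20173)) = Rational(-223243, 20173) ≈ -11.066)
k = 25452 (k = Mul(-707, Mul(6, -6)) = Mul(-707, -36) = 25452)
Pow(Add(k, X), -1) = Pow(Add(25452, Rational(-223243, 20173)), -1) = Pow(Rational(513219953, 20173), -1) = Rational(20173, 513219953)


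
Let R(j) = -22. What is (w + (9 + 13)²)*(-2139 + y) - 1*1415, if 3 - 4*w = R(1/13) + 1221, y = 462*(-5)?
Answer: -824480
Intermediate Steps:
y = -2310
w = -299 (w = ¾ - (-22 + 1221)/4 = ¾ - ¼*1199 = ¾ - 1199/4 = -299)
(w + (9 + 13)²)*(-2139 + y) - 1*1415 = (-299 + (9 + 13)²)*(-2139 - 2310) - 1*1415 = (-299 + 22²)*(-4449) - 1415 = (-299 + 484)*(-4449) - 1415 = 185*(-4449) - 1415 = -823065 - 1415 = -824480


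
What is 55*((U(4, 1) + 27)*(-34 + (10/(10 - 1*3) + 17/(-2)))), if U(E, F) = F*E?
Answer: -980375/14 ≈ -70027.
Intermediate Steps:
U(E, F) = E*F
55*((U(4, 1) + 27)*(-34 + (10/(10 - 1*3) + 17/(-2)))) = 55*((4*1 + 27)*(-34 + (10/(10 - 1*3) + 17/(-2)))) = 55*((4 + 27)*(-34 + (10/(10 - 3) + 17*(-½)))) = 55*(31*(-34 + (10/7 - 17/2))) = 55*(31*(-34 - 99/14)) = 55*(31*(-575/14)) = 55*(-17825/14) = -980375/14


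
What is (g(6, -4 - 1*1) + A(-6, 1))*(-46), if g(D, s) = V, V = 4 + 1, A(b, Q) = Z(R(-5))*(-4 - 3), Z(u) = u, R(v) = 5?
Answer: 1380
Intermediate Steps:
A(b, Q) = -35 (A(b, Q) = 5*(-4 - 3) = 5*(-7) = -35)
V = 5
g(D, s) = 5
(g(6, -4 - 1*1) + A(-6, 1))*(-46) = (5 - 35)*(-46) = -30*(-46) = 1380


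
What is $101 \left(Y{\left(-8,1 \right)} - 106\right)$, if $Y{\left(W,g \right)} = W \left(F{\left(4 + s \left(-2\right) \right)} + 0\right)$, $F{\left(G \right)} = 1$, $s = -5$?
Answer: $-11514$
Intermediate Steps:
$Y{\left(W,g \right)} = W$ ($Y{\left(W,g \right)} = W \left(1 + 0\right) = W 1 = W$)
$101 \left(Y{\left(-8,1 \right)} - 106\right) = 101 \left(-8 - 106\right) = 101 \left(-114\right) = -11514$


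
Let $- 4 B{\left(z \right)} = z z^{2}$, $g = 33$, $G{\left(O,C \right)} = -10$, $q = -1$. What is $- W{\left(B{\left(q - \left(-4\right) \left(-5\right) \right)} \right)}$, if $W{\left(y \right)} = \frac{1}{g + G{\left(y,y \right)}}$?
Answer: $- \frac{1}{23} \approx -0.043478$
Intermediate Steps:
$B{\left(z \right)} = - \frac{z^{3}}{4}$ ($B{\left(z \right)} = - \frac{z z^{2}}{4} = - \frac{z^{3}}{4}$)
$W{\left(y \right)} = \frac{1}{23}$ ($W{\left(y \right)} = \frac{1}{33 - 10} = \frac{1}{23}$)
$- W{\left(B{\left(q - \left(-4\right) \left(-5\right) \right)} \right)} = \left(-1\right) \frac{1}{23} = - \frac{1}{23}$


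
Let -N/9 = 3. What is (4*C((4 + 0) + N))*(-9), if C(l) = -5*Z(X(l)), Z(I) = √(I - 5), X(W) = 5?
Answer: 0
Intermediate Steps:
N = -27 (N = -9*3 = -27)
Z(I) = √(-5 + I)
C(l) = 0 (C(l) = -5*√(-5 + 5) = -5*√0 = -5*0 = 0)
(4*C((4 + 0) + N))*(-9) = (4*0)*(-9) = 0*(-9) = 0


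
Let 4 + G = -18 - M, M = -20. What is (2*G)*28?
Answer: -112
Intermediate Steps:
G = -2 (G = -4 + (-18 - 1*(-20)) = -4 + (-18 + 20) = -4 + 2 = -2)
(2*G)*28 = (2*(-2))*28 = -4*28 = -112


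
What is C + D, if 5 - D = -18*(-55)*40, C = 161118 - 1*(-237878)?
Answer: 359401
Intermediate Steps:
C = 398996 (C = 161118 + 237878 = 398996)
D = -39595 (D = 5 - (-18*(-55))*40 = 5 - 990*40 = 5 - 1*39600 = 5 - 39600 = -39595)
C + D = 398996 - 39595 = 359401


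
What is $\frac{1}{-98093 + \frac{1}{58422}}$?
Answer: $- \frac{58422}{5730789245} \approx -1.0194 \cdot 10^{-5}$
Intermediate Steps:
$\frac{1}{-98093 + \frac{1}{58422}} = \frac{1}{- \frac{5730789245}{58422}} = - \frac{58422}{5730789245}$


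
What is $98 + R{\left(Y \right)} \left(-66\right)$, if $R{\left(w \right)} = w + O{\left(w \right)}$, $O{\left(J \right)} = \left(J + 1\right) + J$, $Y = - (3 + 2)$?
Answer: $1022$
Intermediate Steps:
$Y = -5$ ($Y = \left(-1\right) 5 = -5$)
$O{\left(J \right)} = 1 + 2 J$ ($O{\left(J \right)} = \left(1 + J\right) + J = 1 + 2 J$)
$R{\left(w \right)} = 1 + 3 w$ ($R{\left(w \right)} = w + \left(1 + 2 w\right) = 1 + 3 w$)
$98 + R{\left(Y \right)} \left(-66\right) = 98 + \left(1 + 3 \left(-5\right)\right) \left(-66\right) = 98 + \left(1 - 15\right) \left(-66\right) = 98 - -924 = 98 + 924 = 1022$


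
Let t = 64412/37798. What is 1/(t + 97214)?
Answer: 18899/1837279592 ≈ 1.0286e-5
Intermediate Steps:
t = 32206/18899 (t = 64412*(1/37798) = 32206/18899 ≈ 1.7041)
1/(t + 97214) = 1/(32206/18899 + 97214) = 1/(1837279592/18899) = 18899/1837279592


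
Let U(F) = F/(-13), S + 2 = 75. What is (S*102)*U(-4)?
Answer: 29784/13 ≈ 2291.1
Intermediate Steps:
S = 73 (S = -2 + 75 = 73)
U(F) = -F/13 (U(F) = F*(-1/13) = -F/13)
(S*102)*U(-4) = (73*102)*(-1/13*(-4)) = 7446*(4/13) = 29784/13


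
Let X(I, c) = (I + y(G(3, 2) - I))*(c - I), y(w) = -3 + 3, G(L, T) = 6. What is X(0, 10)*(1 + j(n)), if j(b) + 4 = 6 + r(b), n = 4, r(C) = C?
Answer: 0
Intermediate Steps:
y(w) = 0
X(I, c) = I*(c - I) (X(I, c) = (I + 0)*(c - I) = I*(c - I))
j(b) = 2 + b (j(b) = -4 + (6 + b) = 2 + b)
X(0, 10)*(1 + j(n)) = (0*(10 - 1*0))*(1 + (2 + 4)) = (0*(10 + 0))*(1 + 6) = (0*10)*7 = 0*7 = 0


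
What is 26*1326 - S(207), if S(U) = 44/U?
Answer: 7136488/207 ≈ 34476.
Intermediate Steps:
26*1326 - S(207) = 26*1326 - 44/207 = 34476 - 44/207 = 7136488/207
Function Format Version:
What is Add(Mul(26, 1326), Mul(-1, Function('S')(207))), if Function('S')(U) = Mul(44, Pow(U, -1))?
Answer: Rational(7136488, 207) ≈ 34476.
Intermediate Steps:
Add(Mul(26, 1326), Mul(-1, Function('S')(207))) = Add(Mul(26, 1326), Mul(-1, Mul(44, Pow(207, -1)))) = Add(34476, Mul(-1, Mul(44, Rational(1, 207)))) = Add(34476, Mul(-1, Rational(44, 207))) = Add(34476, Rational(-44, 207)) = Rational(7136488, 207)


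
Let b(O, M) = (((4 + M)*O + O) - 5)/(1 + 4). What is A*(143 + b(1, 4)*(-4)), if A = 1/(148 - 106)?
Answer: 233/70 ≈ 3.3286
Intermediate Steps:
A = 1/42 ≈ 0.023810
b(O, M) = -1 + O/5 + O*(4 + M)/5 (b(O, M) = ((O*(4 + M) + O) - 5)/5 = ((O + O*(4 + M)) - 5)*(⅕) = (-5 + O + O*(4 + M))*(⅕) = -1 + O/5 + O*(4 + M)/5)
A*(143 + b(1, 4)*(-4)) = (143 + (-1 + 1 + (⅕)*4*1)*(-4))/42 = (143 + (-1 + 1 + ⅘)*(-4))/42 = (143 + (⅘)*(-4))/42 = (143 - 16/5)/42 = (1/42)*(699/5) = 233/70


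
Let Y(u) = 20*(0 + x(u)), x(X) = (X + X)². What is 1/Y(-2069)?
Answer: 1/342460880 ≈ 2.9200e-9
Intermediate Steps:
x(X) = 4*X² (x(X) = (2*X)² = 4*X²)
Y(u) = 80*u² (Y(u) = 20*(0 + 4*u²) = 20*(4*u²) = 80*u²)
1/Y(-2069) = 1/(80*(-2069)²) = 1/(80*4280761) = 1/342460880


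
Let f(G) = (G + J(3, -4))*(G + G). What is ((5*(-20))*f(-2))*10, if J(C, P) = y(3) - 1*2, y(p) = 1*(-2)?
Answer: -24000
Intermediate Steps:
y(p) = -2
J(C, P) = -4 (J(C, P) = -2 - 1*2 = -2 - 2 = -4)
f(G) = 2*G*(-4 + G) (f(G) = (G - 4)*(G + G) = (-4 + G)*(2*G) = 2*G*(-4 + G))
((5*(-20))*f(-2))*10 = ((5*(-20))*(2*(-2)*(-4 - 2)))*10 = -200*(-2)*(-6)*10 = -100*24*10 = -2400*10 = -24000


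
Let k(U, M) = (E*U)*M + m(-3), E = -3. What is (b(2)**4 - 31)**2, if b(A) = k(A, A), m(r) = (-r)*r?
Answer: 37810802500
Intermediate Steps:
m(r) = -r**2
k(U, M) = -9 - 3*M*U (k(U, M) = (-3*U)*M - 1*(-3)**2 = -3*M*U - 1*9 = -3*M*U - 9 = -9 - 3*M*U)
b(A) = -9 - 3*A**2 (b(A) = -9 - 3*A*A = -9 - 3*A**2)
(b(2)**4 - 31)**2 = ((-9 - 3*2**2)**4 - 31)**2 = ((-9 - 3*4)**4 - 31)**2 = ((-9 - 12)**4 - 31)**2 = ((-21)**4 - 31)**2 = (194481 - 31)**2 = 194450**2 = 37810802500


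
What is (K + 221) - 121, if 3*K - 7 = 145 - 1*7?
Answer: 445/3 ≈ 148.33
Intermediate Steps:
K = 145/3 (K = 7/3 + (145 - 1*7)/3 = 7/3 + (145 - 7)/3 = 7/3 + (⅓)*138 = 7/3 + 46 = 145/3 ≈ 48.333)
(K + 221) - 121 = (145/3 + 221) - 121 = 808/3 - 121 = 445/3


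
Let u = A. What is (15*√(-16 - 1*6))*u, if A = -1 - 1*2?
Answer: -45*I*√22 ≈ -211.07*I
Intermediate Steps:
A = -3 (A = -1 - 2 = -3)
u = -3
(15*√(-16 - 1*6))*u = (15*√(-16 - 1*6))*(-3) = (15*√(-16 - 6))*(-3) = (15*√(-22))*(-3) = (15*(I*√22))*(-3) = (15*I*√22)*(-3) = -45*I*√22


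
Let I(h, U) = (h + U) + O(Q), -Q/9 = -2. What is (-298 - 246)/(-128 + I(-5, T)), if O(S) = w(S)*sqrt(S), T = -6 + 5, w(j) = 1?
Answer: 36448/8969 + 816*sqrt(2)/8969 ≈ 4.1924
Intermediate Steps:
T = -1
Q = 18 (Q = -9*(-2) = 18)
O(S) = sqrt(S) (O(S) = 1*sqrt(S) = sqrt(S))
I(h, U) = U + h + 3*sqrt(2) (I(h, U) = (h + U) + sqrt(18) = (U + h) + 3*sqrt(2) = U + h + 3*sqrt(2))
(-298 - 246)/(-128 + I(-5, T)) = (-298 - 246)/(-128 + (-1 - 5 + 3*sqrt(2))) = -544/(-128 + (-6 + 3*sqrt(2))) = -544/(-134 + 3*sqrt(2))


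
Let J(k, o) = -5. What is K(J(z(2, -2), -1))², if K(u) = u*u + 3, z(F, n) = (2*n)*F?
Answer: 784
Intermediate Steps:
z(F, n) = 2*F*n
K(u) = 3 + u² (K(u) = u² + 3 = 3 + u²)
K(J(z(2, -2), -1))² = (3 + (-5)²)² = (3 + 25)² = 28² = 784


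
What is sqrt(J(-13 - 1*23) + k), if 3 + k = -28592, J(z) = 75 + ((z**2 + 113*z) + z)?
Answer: 4*I*sqrt(1958) ≈ 177.0*I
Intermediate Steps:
J(z) = 75 + z**2 + 114*z (J(z) = 75 + (z**2 + 114*z) = 75 + z**2 + 114*z)
k = -28595 (k = -3 - 28592 = -28595)
sqrt(J(-13 - 1*23) + k) = sqrt((75 + (-13 - 1*23)**2 + 114*(-13 - 1*23)) - 28595) = sqrt((75 + (-13 - 23)**2 + 114*(-13 - 23)) - 28595) = sqrt((75 + (-36)**2 + 114*(-36)) - 28595) = sqrt((75 + 1296 - 4104) - 28595) = sqrt(-2733 - 28595) = sqrt(-31328) = 4*I*sqrt(1958)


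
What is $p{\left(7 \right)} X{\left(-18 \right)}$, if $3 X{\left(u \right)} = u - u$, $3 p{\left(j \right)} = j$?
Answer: $0$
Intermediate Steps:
$p{\left(j \right)} = \frac{j}{3}$
$X{\left(u \right)} = 0$ ($X{\left(u \right)} = \frac{u - u}{3} = \frac{1}{3} \cdot 0 = 0$)
$p{\left(7 \right)} X{\left(-18 \right)} = \frac{1}{3} \cdot 7 \cdot 0 = \frac{7}{3} \cdot 0 = 0$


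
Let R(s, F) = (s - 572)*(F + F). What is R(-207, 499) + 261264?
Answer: -516178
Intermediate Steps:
R(s, F) = 2*F*(-572 + s) (R(s, F) = (-572 + s)*(2*F) = 2*F*(-572 + s))
R(-207, 499) + 261264 = 2*499*(-572 - 207) + 261264 = 2*499*(-779) + 261264 = -777442 + 261264 = -516178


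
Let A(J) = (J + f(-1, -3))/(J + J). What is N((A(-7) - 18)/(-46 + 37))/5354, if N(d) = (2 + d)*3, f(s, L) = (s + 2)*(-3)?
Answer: 247/112434 ≈ 0.0021968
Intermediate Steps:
f(s, L) = -6 - 3*s (f(s, L) = (2 + s)*(-3) = -6 - 3*s)
A(J) = (-3 + J)/(2*J) (A(J) = (J + (-6 - 3*(-1)))/(J + J) = (J + (-6 + 3))/((2*J)) = (J - 3)*(1/(2*J)) = (-3 + J)*(1/(2*J)) = (-3 + J)/(2*J))
N(d) = 6 + 3*d
N((A(-7) - 18)/(-46 + 37))/5354 = (6 + 3*(((1/2)*(-3 - 7)/(-7) - 18)/(-46 + 37)))/5354 = (6 + 3*(((1/2)*(-1/7)*(-10) - 18)/(-9)))*(1/5354) = (6 + 3*((5/7 - 18)*(-1/9)))*(1/5354) = (6 + 3*(-121/7*(-1/9)))*(1/5354) = (6 + 3*(121/63))*(1/5354) = (6 + 121/21)*(1/5354) = (247/21)*(1/5354) = 247/112434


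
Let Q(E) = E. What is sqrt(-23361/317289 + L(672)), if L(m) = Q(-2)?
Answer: I*sqrt(23195200819)/105763 ≈ 1.44*I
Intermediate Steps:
L(m) = -2
sqrt(-23361/317289 + L(672)) = sqrt(-23361/317289 - 2) = sqrt(-23361*1/317289 - 2) = sqrt(-7787/105763 - 2) = sqrt(-219313/105763) = I*sqrt(23195200819)/105763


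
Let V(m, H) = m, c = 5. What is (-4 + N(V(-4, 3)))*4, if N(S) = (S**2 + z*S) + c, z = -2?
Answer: 100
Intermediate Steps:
N(S) = 5 + S**2 - 2*S (N(S) = (S**2 - 2*S) + 5 = 5 + S**2 - 2*S)
(-4 + N(V(-4, 3)))*4 = (-4 + (5 + (-4)**2 - 2*(-4)))*4 = (-4 + (5 + 16 + 8))*4 = (-4 + 29)*4 = 25*4 = 100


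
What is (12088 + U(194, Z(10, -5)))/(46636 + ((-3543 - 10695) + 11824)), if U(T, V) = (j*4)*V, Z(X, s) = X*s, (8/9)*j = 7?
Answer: 10513/44222 ≈ 0.23773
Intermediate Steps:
j = 63/8 (j = (9/8)*7 = 63/8 ≈ 7.8750)
U(T, V) = 63*V/2 (U(T, V) = ((63/8)*4)*V = 63*V/2)
(12088 + U(194, Z(10, -5)))/(46636 + ((-3543 - 10695) + 11824)) = (12088 + 63*(10*(-5))/2)/(46636 + ((-3543 - 10695) + 11824)) = (12088 + (63/2)*(-50))/(46636 + (-14238 + 11824)) = (12088 - 1575)/(46636 - 2414) = 10513/44222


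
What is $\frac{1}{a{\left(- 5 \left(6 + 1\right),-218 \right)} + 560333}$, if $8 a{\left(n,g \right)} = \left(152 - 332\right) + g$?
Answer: $\frac{4}{2241133} \approx 1.7848 \cdot 10^{-6}$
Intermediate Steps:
$a{\left(n,g \right)} = - \frac{45}{2} + \frac{g}{8}$ ($a{\left(n,g \right)} = \frac{\left(152 - 332\right) + g}{8} = \frac{-180 + g}{8} = - \frac{45}{2} + \frac{g}{8}$)
$\frac{1}{a{\left(- 5 \left(6 + 1\right),-218 \right)} + 560333} = \frac{1}{\left(- \frac{45}{2} + \frac{1}{8} \left(-218\right)\right) + 560333} = \frac{1}{\left(- \frac{45}{2} - \frac{109}{4}\right) + 560333} = \frac{1}{- \frac{199}{4} + 560333} = \frac{1}{\frac{2241133}{4}} = \frac{4}{2241133}$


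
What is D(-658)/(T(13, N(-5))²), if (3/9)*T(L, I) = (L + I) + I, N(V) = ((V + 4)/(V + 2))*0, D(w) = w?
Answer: -658/1521 ≈ -0.43261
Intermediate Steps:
N(V) = 0 (N(V) = ((4 + V)/(2 + V))*0 = 0)
T(L, I) = 3*L + 6*I (T(L, I) = 3*((L + I) + I) = 3*((I + L) + I) = 3*(L + 2*I) = 3*L + 6*I)
D(-658)/(T(13, N(-5))²) = -658/(3*13 + 6*0)² = -658/(39 + 0)² = -658/(39²) = -658/1521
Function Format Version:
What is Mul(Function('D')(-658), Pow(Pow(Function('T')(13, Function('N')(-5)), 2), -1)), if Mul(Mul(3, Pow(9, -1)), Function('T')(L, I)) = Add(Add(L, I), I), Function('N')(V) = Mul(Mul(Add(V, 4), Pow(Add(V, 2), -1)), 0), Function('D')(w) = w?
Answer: Rational(-658, 1521) ≈ -0.43261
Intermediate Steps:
Function('N')(V) = 0 (Function('N')(V) = Mul(Mul(Add(4, V), Pow(Add(2, V), -1)), 0) = Mul(Mul(Pow(Add(2, V), -1), Add(4, V)), 0) = 0)
Function('T')(L, I) = Add(Mul(3, L), Mul(6, I)) (Function('T')(L, I) = Mul(3, Add(Add(L, I), I)) = Mul(3, Add(Add(I, L), I)) = Mul(3, Add(L, Mul(2, I))) = Add(Mul(3, L), Mul(6, I)))
Mul(Function('D')(-658), Pow(Pow(Function('T')(13, Function('N')(-5)), 2), -1)) = Mul(-658, Pow(Pow(Add(Mul(3, 13), Mul(6, 0)), 2), -1)) = Mul(-658, Pow(Pow(Add(39, 0), 2), -1)) = Mul(-658, Pow(Pow(39, 2), -1)) = Mul(-658, Pow(1521, -1)) = Mul(-658, Rational(1, 1521)) = Rational(-658, 1521)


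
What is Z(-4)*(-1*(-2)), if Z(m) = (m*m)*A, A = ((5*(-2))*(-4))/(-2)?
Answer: -640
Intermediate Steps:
A = -20 (A = -10*(-4)*(-½) = 40*(-½) = -20)
Z(m) = -20*m² (Z(m) = (m*m)*(-20) = m²*(-20) = -20*m²)
Z(-4)*(-1*(-2)) = (-20*(-4)²)*(-1*(-2)) = -20*16*2 = -320*2 = -640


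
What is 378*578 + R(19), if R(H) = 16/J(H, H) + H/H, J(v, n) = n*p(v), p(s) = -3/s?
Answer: 655439/3 ≈ 2.1848e+5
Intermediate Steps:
J(v, n) = -3*n/v (J(v, n) = n*(-3/v) = -3*n/v)
R(H) = -13/3 (R(H) = 16/((-3*H/H)) + H/H = 16/(-3) + 1 = 16*(-1/3) + 1 = -16/3 + 1 = -13/3)
378*578 + R(19) = 378*578 - 13/3 = 218484 - 13/3 = 655439/3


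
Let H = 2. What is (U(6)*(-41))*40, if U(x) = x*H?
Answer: -19680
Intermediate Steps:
U(x) = 2*x (U(x) = x*2 = 2*x)
(U(6)*(-41))*40 = ((2*6)*(-41))*40 = (12*(-41))*40 = -492*40 = -19680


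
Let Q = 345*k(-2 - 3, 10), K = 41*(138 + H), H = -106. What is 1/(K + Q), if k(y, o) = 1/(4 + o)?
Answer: 14/18713 ≈ 0.00074814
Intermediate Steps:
K = 1312 (K = 41*(138 - 106) = 41*32 = 1312)
Q = 345/14 (Q = 345/(4 + 10) = 345/14 ≈ 24.643)
1/(K + Q) = 1/(1312 + 345/14) = 1/(18713/14) = 14/18713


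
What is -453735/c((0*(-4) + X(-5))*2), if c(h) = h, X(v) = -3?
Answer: 151245/2 ≈ 75623.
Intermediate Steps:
-453735/c((0*(-4) + X(-5))*2) = -453735*1/(2*(0*(-4) - 3)) = -453735*1/(2*(0 - 3)) = -453735/((-3*2)) = -453735/(-6) = -453735*(-⅙) = 151245/2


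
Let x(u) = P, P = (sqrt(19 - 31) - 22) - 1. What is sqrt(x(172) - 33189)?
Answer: sqrt(-33212 + 2*I*sqrt(3)) ≈ 0.0095 + 182.24*I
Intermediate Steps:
P = -23 + 2*I*sqrt(3) (P = (sqrt(-12) - 22) - 1 = (2*I*sqrt(3) - 22) - 1 = (-22 + 2*I*sqrt(3)) - 1 = -23 + 2*I*sqrt(3) ≈ -23.0 + 3.4641*I)
x(u) = -23 + 2*I*sqrt(3)
sqrt(x(172) - 33189) = sqrt((-23 + 2*I*sqrt(3)) - 33189) = sqrt(-33212 + 2*I*sqrt(3))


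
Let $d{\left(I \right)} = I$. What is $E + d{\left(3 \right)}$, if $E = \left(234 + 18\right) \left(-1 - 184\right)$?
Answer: $-46617$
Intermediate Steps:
$E = -46620$ ($E = 252 \left(-185\right) = -46620$)
$E + d{\left(3 \right)} = -46620 + 3 = -46617$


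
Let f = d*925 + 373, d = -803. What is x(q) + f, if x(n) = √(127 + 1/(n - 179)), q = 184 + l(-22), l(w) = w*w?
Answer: -742402 + 2*√7592214/489 ≈ -7.4239e+5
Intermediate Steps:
l(w) = w²
f = -742402 (f = -803*925 + 373 = -742775 + 373 = -742402)
q = 668 (q = 184 + (-22)² = 184 + 484 = 668)
x(n) = √(127 + 1/(-179 + n))
x(q) + f = √((-22732 + 127*668)/(-179 + 668)) - 742402 = √((-22732 + 84836)/489) - 742402 = √((1/489)*62104) - 742402 = √(62104/489) - 742402 = 2*√7592214/489 - 742402 = -742402 + 2*√7592214/489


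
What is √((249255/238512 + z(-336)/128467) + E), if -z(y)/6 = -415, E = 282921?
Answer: 3*√204958271590129408680101/2553410092 ≈ 531.90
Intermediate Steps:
z(y) = 2490 (z(y) = -6*(-415) = 2490)
√((249255/238512 + z(-336)/128467) + E) = √((249255/238512 + 2490/128467) + 282921) = √((249255*(1/238512) + 2490*(1/128467)) + 282921) = √((83085/79504 + 2490/128467) + 282921) = √(10871645655/10213640368 + 282921) = √(2889664218200583/10213640368) = 3*√204958271590129408680101/2553410092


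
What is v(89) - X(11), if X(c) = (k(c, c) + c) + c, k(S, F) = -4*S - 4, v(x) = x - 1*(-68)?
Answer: 183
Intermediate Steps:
v(x) = 68 + x (v(x) = x + 68 = 68 + x)
k(S, F) = -4 - 4*S
X(c) = -4 - 2*c (X(c) = ((-4 - 4*c) + c) + c = (-4 - 3*c) + c = -4 - 2*c)
v(89) - X(11) = (68 + 89) - (-4 - 2*11) = 157 - (-4 - 22) = 157 - 1*(-26) = 157 + 26 = 183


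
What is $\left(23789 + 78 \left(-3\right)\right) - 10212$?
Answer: $13343$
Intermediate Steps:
$\left(23789 + 78 \left(-3\right)\right) - 10212 = \left(23789 - 234\right) - 10212 = 23555 - 10212 = 13343$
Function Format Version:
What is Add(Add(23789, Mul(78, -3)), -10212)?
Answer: 13343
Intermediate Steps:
Add(Add(23789, Mul(78, -3)), -10212) = Add(Add(23789, -234), -10212) = Add(23555, -10212) = 13343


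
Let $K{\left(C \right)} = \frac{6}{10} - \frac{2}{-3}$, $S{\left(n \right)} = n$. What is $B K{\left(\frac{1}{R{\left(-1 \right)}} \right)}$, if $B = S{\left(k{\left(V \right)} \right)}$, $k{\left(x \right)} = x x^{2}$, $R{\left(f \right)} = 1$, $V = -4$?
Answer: $- \frac{1216}{15} \approx -81.067$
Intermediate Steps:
$k{\left(x \right)} = x^{3}$
$K{\left(C \right)} = \frac{19}{15}$ ($K{\left(C \right)} = 6 \cdot \frac{1}{10} - - \frac{2}{3} = \frac{3}{5} + \frac{2}{3} = \frac{19}{15}$)
$B = -64$ ($B = \left(-4\right)^{3} = -64$)
$B K{\left(\frac{1}{R{\left(-1 \right)}} \right)} = \left(-64\right) \frac{19}{15} = - \frac{1216}{15}$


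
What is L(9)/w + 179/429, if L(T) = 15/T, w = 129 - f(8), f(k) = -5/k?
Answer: 63781/148291 ≈ 0.43011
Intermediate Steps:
w = 1037/8 (w = 129 - (-5)/8 = 129 - 1*(-5/8) = 129 + 5/8 = 1037/8 ≈ 129.63)
L(9)/w + 179/429 = (15/9)/(1037/8) + 179/429 = (15*(⅑))*(8/1037) + 179*(1/429) = (5/3)*(8/1037) + 179/429 = 40/3111 + 179/429 = 63781/148291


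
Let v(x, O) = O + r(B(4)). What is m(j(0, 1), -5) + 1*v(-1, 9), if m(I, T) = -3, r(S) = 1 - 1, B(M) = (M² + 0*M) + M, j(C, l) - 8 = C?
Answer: 6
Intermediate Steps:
j(C, l) = 8 + C
B(M) = M + M² (B(M) = (M² + 0) + M = M² + M = M + M²)
r(S) = 0
v(x, O) = O (v(x, O) = O + 0 = O)
m(j(0, 1), -5) + 1*v(-1, 9) = -3 + 1*9 = -3 + 9 = 6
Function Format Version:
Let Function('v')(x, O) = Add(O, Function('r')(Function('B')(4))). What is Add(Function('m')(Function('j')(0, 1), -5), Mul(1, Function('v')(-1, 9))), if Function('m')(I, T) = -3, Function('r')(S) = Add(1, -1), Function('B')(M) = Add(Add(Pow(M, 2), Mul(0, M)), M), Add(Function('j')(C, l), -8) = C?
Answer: 6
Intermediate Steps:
Function('j')(C, l) = Add(8, C)
Function('B')(M) = Add(M, Pow(M, 2)) (Function('B')(M) = Add(Add(Pow(M, 2), 0), M) = Add(Pow(M, 2), M) = Add(M, Pow(M, 2)))
Function('r')(S) = 0
Function('v')(x, O) = O (Function('v')(x, O) = Add(O, 0) = O)
Add(Function('m')(Function('j')(0, 1), -5), Mul(1, Function('v')(-1, 9))) = Add(-3, Mul(1, 9)) = Add(-3, 9) = 6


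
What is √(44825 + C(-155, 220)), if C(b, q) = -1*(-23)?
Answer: 4*√2803 ≈ 211.77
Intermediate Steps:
C(b, q) = 23
√(44825 + C(-155, 220)) = √(44825 + 23) = √44848 = 4*√2803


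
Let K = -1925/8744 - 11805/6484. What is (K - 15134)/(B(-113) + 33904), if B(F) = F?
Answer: -214538605371/478954444984 ≈ -0.44793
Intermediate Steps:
K = -28926155/14174024 (K = -1925*1/8744 - 11805*1/6484 = -1925/8744 - 11805/6484 = -28926155/14174024 ≈ -2.0408)
(K - 15134)/(B(-113) + 33904) = (-28926155/14174024 - 15134)/(-113 + 33904) = -214538605371/14174024/33791 = -214538605371/14174024*1/33791 = -214538605371/478954444984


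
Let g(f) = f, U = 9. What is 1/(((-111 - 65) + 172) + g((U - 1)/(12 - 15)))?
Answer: -3/20 ≈ -0.15000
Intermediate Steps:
1/(((-111 - 65) + 172) + g((U - 1)/(12 - 15))) = 1/(((-111 - 65) + 172) + (9 - 1)/(12 - 15)) = 1/((-176 + 172) + 8/(-3)) = 1/(-4 + 8*(-⅓)) = 1/(-4 - 8/3) = 1/(-20/3) = -3/20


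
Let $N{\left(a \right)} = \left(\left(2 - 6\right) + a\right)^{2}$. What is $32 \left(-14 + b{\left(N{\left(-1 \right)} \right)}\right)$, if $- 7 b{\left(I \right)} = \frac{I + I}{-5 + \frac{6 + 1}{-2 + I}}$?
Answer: $- \frac{75472}{189} \approx -399.32$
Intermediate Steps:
$N{\left(a \right)} = \left(-4 + a\right)^{2}$ ($N{\left(a \right)} = \left(\left(2 - 6\right) + a\right)^{2} = \left(-4 + a\right)^{2}$)
$b{\left(I \right)} = - \frac{2 I}{7 \left(-5 + \frac{7}{-2 + I}\right)}$ ($b{\left(I \right)} = - \frac{\left(I + I\right) \frac{1}{-5 + \frac{6 + 1}{-2 + I}}}{7} = - \frac{2 I \frac{1}{-5 + \frac{7}{-2 + I}}}{7} = - \frac{2 I}{7 \left(-5 + \frac{7}{-2 + I}\right)}$)
$32 \left(-14 + b{\left(N{\left(-1 \right)} \right)}\right) = 32 \left(-14 + \frac{2 \left(-4 - 1\right)^{2} \left(-2 + \left(-4 - 1\right)^{2}\right)}{7 \left(-17 + 5 \left(-4 - 1\right)^{2}\right)}\right) = 32 \left(-14 + \frac{2 \left(-5\right)^{2} \left(-2 + \left(-5\right)^{2}\right)}{7 \left(-17 + 5 \left(-5\right)^{2}\right)}\right) = 32 \left(-14 + \frac{2}{7} \cdot 25 \frac{1}{-17 + 5 \cdot 25} \left(-2 + 25\right)\right) = 32 \left(-14 + \frac{2}{7} \cdot 25 \frac{1}{-17 + 125} \cdot 23\right) = 32 \left(-14 + \frac{2}{7} \cdot 25 \cdot \frac{1}{108} \cdot 23\right) = 32 \left(-14 + \frac{575}{378}\right) = 32 \left(- \frac{4717}{378}\right) = - \frac{75472}{189}$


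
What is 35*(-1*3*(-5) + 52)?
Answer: 2345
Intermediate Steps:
35*(-1*3*(-5) + 52) = 35*(-3*(-5) + 52) = 35*(15 + 52) = 35*67 = 2345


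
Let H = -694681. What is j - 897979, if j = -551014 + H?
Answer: -2143674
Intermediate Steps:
j = -1245695 (j = -551014 - 694681 = -1245695)
j - 897979 = -1245695 - 897979 = -2143674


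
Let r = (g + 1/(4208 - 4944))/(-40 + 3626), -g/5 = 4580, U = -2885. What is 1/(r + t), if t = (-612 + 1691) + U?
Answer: -2639296/4783422977 ≈ -0.00055176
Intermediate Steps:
g = -22900 (g = -5*4580 = -22900)
t = -1806 (t = (-612 + 1691) - 2885 = 1079 - 2885 = -1806)
r = -16854401/2639296 (r = (-22900 + 1/(4208 - 4944))/(-40 + 3626) = (-22900 + 1/(-736))/3586 = (-22900 - 1/736)*(1/3586) = -16854401/736*1/3586 = -16854401/2639296 ≈ -6.3859)
1/(r + t) = 1/(-16854401/2639296 - 1806) = 1/(-4783422977/2639296) = -2639296/4783422977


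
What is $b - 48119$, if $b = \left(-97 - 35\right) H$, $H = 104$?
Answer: $-61847$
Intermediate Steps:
$b = -13728$ ($b = \left(-97 - 35\right) 104 = \left(-132\right) 104 = -13728$)
$b - 48119 = -13728 - 48119 = -61847$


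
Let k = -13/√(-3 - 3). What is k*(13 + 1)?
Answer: 91*I*√6/3 ≈ 74.301*I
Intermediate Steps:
k = 13*I*√6/6 (k = -13*(-I*√6/6) = -(-13)*I*√6/6 = 13*I*√6/6 ≈ 5.3072*I)
k*(13 + 1) = (13*I*√6/6)*(13 + 1) = (13*I*√6/6)*14 = 91*I*√6/3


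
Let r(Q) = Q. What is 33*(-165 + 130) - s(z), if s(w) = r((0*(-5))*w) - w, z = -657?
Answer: -1812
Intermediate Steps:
s(w) = -w (s(w) = (0*(-5))*w - w = 0*w - w = 0 - w = -w)
33*(-165 + 130) - s(z) = 33*(-165 + 130) - (-1)*(-657) = 33*(-35) - 1*657 = -1155 - 657 = -1812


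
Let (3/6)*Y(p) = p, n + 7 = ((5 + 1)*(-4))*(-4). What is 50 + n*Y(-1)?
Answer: -128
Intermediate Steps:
n = 89 (n = -7 + ((5 + 1)*(-4))*(-4) = -7 + (6*(-4))*(-4) = -7 - 24*(-4) = -7 + 96 = 89)
Y(p) = 2*p
50 + n*Y(-1) = 50 + 89*(2*(-1)) = 50 + 89*(-2) = 50 - 178 = -128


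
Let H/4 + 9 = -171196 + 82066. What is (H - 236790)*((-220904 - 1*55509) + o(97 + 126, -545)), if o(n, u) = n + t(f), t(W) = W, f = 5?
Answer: 163873265010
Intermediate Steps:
H = -356556 (H = -36 + 4*(-171196 + 82066) = -36 + 4*(-89130) = -36 - 356520 = -356556)
o(n, u) = 5 + n (o(n, u) = n + 5 = 5 + n)
(H - 236790)*((-220904 - 1*55509) + o(97 + 126, -545)) = (-356556 - 236790)*((-220904 - 1*55509) + (5 + (97 + 126))) = -593346*((-220904 - 55509) + (5 + 223)) = -593346*(-276413 + 228) = -593346*(-276185) = 163873265010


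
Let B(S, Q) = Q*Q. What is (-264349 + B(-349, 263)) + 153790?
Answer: -41390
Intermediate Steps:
B(S, Q) = Q**2
(-264349 + B(-349, 263)) + 153790 = (-264349 + 263**2) + 153790 = (-264349 + 69169) + 153790 = -195180 + 153790 = -41390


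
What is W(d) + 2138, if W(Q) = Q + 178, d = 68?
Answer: 2384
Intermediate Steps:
W(Q) = 178 + Q
W(d) + 2138 = (178 + 68) + 2138 = 246 + 2138 = 2384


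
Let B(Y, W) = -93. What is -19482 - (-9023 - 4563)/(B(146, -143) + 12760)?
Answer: -246764908/12667 ≈ -19481.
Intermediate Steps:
-19482 - (-9023 - 4563)/(B(146, -143) + 12760) = -19482 - (-9023 - 4563)/(-93 + 12760) = -19482 - (-13586)/12667 = -19482 - 1*(-13586/12667) = -19482 + 13586/12667 = -246764908/12667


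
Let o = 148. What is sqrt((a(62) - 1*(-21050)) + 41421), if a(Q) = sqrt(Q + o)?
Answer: sqrt(62471 + sqrt(210)) ≈ 249.97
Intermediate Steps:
a(Q) = sqrt(148 + Q) (a(Q) = sqrt(Q + 148) = sqrt(148 + Q))
sqrt((a(62) - 1*(-21050)) + 41421) = sqrt((sqrt(148 + 62) - 1*(-21050)) + 41421) = sqrt((sqrt(210) + 21050) + 41421) = sqrt((21050 + sqrt(210)) + 41421) = sqrt(62471 + sqrt(210))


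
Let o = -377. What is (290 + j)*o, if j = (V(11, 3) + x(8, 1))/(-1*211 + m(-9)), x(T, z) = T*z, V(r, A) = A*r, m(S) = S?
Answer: -24037143/220 ≈ -1.0926e+5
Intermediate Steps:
j = -41/220 (j = (3*11 + 8*1)/(-1*211 - 9) = (33 + 8)/(-211 - 9) = 41/(-220) = 41*(-1/220) = -41/220 ≈ -0.18636)
(290 + j)*o = (290 - 41/220)*(-377) = (63759/220)*(-377) = -24037143/220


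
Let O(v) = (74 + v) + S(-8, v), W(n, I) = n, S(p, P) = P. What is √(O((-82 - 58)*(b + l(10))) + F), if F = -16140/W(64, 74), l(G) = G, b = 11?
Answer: I*√96931/4 ≈ 77.834*I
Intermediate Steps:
O(v) = 74 + 2*v (O(v) = (74 + v) + v = 74 + 2*v)
F = -4035/16 (F = -16140/64 = -16140*1/64 = -4035/16 ≈ -252.19)
√(O((-82 - 58)*(b + l(10))) + F) = √((74 + 2*((-82 - 58)*(11 + 10))) - 4035/16) = √((74 + 2*(-140*21)) - 4035/16) = √((74 + 2*(-2940)) - 4035/16) = √((74 - 5880) - 4035/16) = √(-5806 - 4035/16) = √(-96931/16) = I*√96931/4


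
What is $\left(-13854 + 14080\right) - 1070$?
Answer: $-844$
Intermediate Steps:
$\left(-13854 + 14080\right) - 1070 = 226 - 1070 = -844$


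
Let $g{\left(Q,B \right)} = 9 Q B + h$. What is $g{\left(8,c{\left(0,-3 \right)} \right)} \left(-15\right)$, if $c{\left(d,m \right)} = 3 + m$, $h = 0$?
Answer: $0$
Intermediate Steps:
$g{\left(Q,B \right)} = 9 B Q$ ($g{\left(Q,B \right)} = 9 Q B + 0 = 9 B Q + 0 = 9 B Q$)
$g{\left(8,c{\left(0,-3 \right)} \right)} \left(-15\right) = 9 \left(3 - 3\right) 8 \left(-15\right) = 9 \cdot 0 \cdot 8 \left(-15\right) = 0 \left(-15\right) = 0$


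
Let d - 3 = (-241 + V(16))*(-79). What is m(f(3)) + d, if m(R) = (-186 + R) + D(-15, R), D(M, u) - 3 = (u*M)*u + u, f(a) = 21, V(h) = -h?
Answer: 13550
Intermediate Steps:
d = 20306 (d = 3 + (-241 - 1*16)*(-79) = 3 + (-241 - 16)*(-79) = 3 - 257*(-79) = 3 + 20303 = 20306)
D(M, u) = 3 + u + M*u**2 (D(M, u) = 3 + ((u*M)*u + u) = 3 + ((M*u)*u + u) = 3 + (M*u**2 + u) = 3 + (u + M*u**2) = 3 + u + M*u**2)
m(R) = -183 - 15*R**2 + 2*R (m(R) = (-186 + R) + (3 + R - 15*R**2) = -183 - 15*R**2 + 2*R)
m(f(3)) + d = (-183 - 15*21**2 + 2*21) + 20306 = (-183 - 15*441 + 42) + 20306 = (-183 - 6615 + 42) + 20306 = -6756 + 20306 = 13550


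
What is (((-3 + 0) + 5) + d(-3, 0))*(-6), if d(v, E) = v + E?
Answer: 6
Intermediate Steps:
d(v, E) = E + v
(((-3 + 0) + 5) + d(-3, 0))*(-6) = (((-3 + 0) + 5) + (0 - 3))*(-6) = ((-3 + 5) - 3)*(-6) = (2 - 3)*(-6) = -1*(-6) = 6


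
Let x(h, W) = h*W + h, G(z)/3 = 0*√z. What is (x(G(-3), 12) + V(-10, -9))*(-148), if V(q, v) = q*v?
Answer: -13320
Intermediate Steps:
G(z) = 0 (G(z) = 3*(0*√z) = 3*0 = 0)
x(h, W) = h + W*h (x(h, W) = W*h + h = h + W*h)
(x(G(-3), 12) + V(-10, -9))*(-148) = (0*(1 + 12) - 10*(-9))*(-148) = (0*13 + 90)*(-148) = (0 + 90)*(-148) = 90*(-148) = -13320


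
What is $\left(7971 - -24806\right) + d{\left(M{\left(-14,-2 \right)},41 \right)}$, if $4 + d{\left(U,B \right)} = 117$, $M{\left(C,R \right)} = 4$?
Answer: $32890$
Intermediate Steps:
$d{\left(U,B \right)} = 113$ ($d{\left(U,B \right)} = -4 + 117 = 113$)
$\left(7971 - -24806\right) + d{\left(M{\left(-14,-2 \right)},41 \right)} = \left(7971 - -24806\right) + 113 = \left(7971 + 24806\right) + 113 = 32777 + 113 = 32890$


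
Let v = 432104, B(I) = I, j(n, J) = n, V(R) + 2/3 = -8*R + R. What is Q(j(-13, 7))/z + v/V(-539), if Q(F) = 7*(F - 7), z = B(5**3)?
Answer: 32090924/282925 ≈ 113.43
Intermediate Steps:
V(R) = -2/3 - 7*R (V(R) = -2/3 + (-8*R + R) = -2/3 - 7*R)
z = 125 (z = 5**3 = 125)
Q(F) = -49 + 7*F (Q(F) = 7*(-7 + F) = -49 + 7*F)
Q(j(-13, 7))/z + v/V(-539) = (-49 + 7*(-13))/125 + 432104/(-2/3 - 7*(-539)) = (-49 - 91)*(1/125) + 432104/(-2/3 + 3773) = -140*1/125 + 432104/(11317/3) = -28/25 + 432104*(3/11317) = -28/25 + 1296312/11317 = 32090924/282925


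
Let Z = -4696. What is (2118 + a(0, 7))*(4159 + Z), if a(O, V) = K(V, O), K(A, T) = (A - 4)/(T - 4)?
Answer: -4547853/4 ≈ -1.1370e+6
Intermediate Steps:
K(A, T) = (-4 + A)/(-4 + T)
a(O, V) = (-4 + V)/(-4 + O)
(2118 + a(0, 7))*(4159 + Z) = (2118 + (-4 + 7)/(-4 + 0))*(4159 - 4696) = (2118 + 3/(-4))*(-537) = (2118 - 1/4*3)*(-537) = (2118 - 3/4)*(-537) = (8469/4)*(-537) = -4547853/4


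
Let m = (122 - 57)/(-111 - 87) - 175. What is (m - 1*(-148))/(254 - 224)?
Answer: -5411/5940 ≈ -0.91094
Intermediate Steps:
m = -34715/198 (m = 65/(-198) - 175 = 65*(-1/198) - 175 = -65/198 - 175 = -34715/198 ≈ -175.33)
(m - 1*(-148))/(254 - 224) = (-34715/198 - 1*(-148))/(254 - 224) = (-34715/198 + 148)/30 = -5411/198*1/30 = -5411/5940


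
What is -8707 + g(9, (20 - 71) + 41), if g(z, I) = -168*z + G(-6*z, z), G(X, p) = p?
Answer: -10210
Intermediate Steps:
g(z, I) = -167*z (g(z, I) = -168*z + z = -167*z)
-8707 + g(9, (20 - 71) + 41) = -8707 - 167*9 = -8707 - 1503 = -10210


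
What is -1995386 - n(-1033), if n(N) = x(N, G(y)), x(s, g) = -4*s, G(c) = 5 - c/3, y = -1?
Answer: -1999518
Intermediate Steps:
G(c) = 5 - c/3
n(N) = -4*N
-1995386 - n(-1033) = -1995386 - (-4)*(-1033) = -1995386 - 1*4132 = -1995386 - 4132 = -1999518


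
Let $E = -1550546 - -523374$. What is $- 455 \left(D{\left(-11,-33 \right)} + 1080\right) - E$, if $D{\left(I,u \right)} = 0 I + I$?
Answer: $540777$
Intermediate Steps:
$D{\left(I,u \right)} = I$ ($D{\left(I,u \right)} = 0 + I = I$)
$E = -1027172$ ($E = -1550546 + 523374 = -1027172$)
$- 455 \left(D{\left(-11,-33 \right)} + 1080\right) - E = - 455 \left(-11 + 1080\right) - -1027172 = \left(-455\right) 1069 + 1027172 = -486395 + 1027172 = 540777$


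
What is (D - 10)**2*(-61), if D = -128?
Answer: -1161684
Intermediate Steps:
(D - 10)**2*(-61) = (-128 - 10)**2*(-61) = (-138)**2*(-61) = 19044*(-61) = -1161684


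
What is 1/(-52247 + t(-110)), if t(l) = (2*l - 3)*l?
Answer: -1/27717 ≈ -3.6079e-5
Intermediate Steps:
t(l) = l*(-3 + 2*l) (t(l) = (-3 + 2*l)*l = l*(-3 + 2*l))
1/(-52247 + t(-110)) = 1/(-52247 - 110*(-3 + 2*(-110))) = 1/(-52247 - 110*(-3 - 220)) = 1/(-52247 - 110*(-223)) = 1/(-52247 + 24530) = 1/(-27717) = -1/27717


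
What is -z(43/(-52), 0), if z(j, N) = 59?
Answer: -59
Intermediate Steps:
-z(43/(-52), 0) = -1*59 = -59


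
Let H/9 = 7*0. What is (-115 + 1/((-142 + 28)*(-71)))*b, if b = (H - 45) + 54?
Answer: -2792427/2698 ≈ -1035.0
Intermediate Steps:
H = 0 (H = 9*(7*0) = 9*0 = 0)
b = 9 (b = (0 - 45) + 54 = -45 + 54 = 9)
(-115 + 1/((-142 + 28)*(-71)))*b = (-115 + 1/((-142 + 28)*(-71)))*9 = (-115 - 1/71/(-114))*9 = (-115 - 1/114*(-1/71))*9 = (-115 + 1/8094)*9 = -930809/8094*9 = -2792427/2698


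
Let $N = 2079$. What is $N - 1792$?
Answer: $287$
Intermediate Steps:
$N - 1792 = 2079 - 1792 = 287$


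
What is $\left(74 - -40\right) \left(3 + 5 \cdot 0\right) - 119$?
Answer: $223$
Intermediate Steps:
$\left(74 - -40\right) \left(3 + 5 \cdot 0\right) - 119 = \left(74 + 40\right) \left(3 + 0\right) - 119 = 114 \cdot 3 - 119 = 342 - 119 = 223$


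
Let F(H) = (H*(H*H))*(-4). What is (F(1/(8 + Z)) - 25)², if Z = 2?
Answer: 39075001/62500 ≈ 625.20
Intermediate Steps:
F(H) = -4*H³ (F(H) = (H*H²)*(-4) = H³*(-4) = -4*H³)
(F(1/(8 + Z)) - 25)² = (-4/(8 + 2)³ - 25)² = (-4*(1/10)³ - 25)² = (-4*(⅒)³ - 25)² = (-4*1/1000 - 25)² = (-1/250 - 25)² = (-6251/250)² = 39075001/62500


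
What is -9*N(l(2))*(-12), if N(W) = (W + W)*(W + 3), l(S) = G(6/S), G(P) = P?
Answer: 3888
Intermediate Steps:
l(S) = 6/S
N(W) = 2*W*(3 + W) (N(W) = (2*W)*(3 + W) = 2*W*(3 + W))
-9*N(l(2))*(-12) = -18*6/2*(3 + 6/2)*(-12) = -18*6*(1/2)*(3 + 6*(1/2))*(-12) = -18*3*(3 + 3)*(-12) = -18*3*6*(-12) = -9*36*(-12) = -324*(-12) = 3888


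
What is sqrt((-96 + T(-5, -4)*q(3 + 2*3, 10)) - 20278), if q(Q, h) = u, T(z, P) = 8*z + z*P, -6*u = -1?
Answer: 2*I*sqrt(45849)/3 ≈ 142.75*I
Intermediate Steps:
u = 1/6 (u = -1/6*(-1) = 1/6 ≈ 0.16667)
T(z, P) = 8*z + P*z
q(Q, h) = 1/6
sqrt((-96 + T(-5, -4)*q(3 + 2*3, 10)) - 20278) = sqrt((-96 - 5*(8 - 4)*(1/6)) - 20278) = sqrt((-96 - 5*4*(1/6)) - 20278) = sqrt((-96 - 20*1/6) - 20278) = sqrt((-96 - 10/3) - 20278) = sqrt(-298/3 - 20278) = sqrt(-61132/3) = 2*I*sqrt(45849)/3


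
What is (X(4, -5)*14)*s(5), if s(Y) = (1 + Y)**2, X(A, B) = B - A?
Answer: -4536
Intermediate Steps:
(X(4, -5)*14)*s(5) = ((-5 - 1*4)*14)*(1 + 5)**2 = ((-5 - 4)*14)*6**2 = -9*14*36 = -126*36 = -4536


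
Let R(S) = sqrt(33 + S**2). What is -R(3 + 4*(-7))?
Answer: -sqrt(658) ≈ -25.652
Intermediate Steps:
-R(3 + 4*(-7)) = -sqrt(33 + (3 + 4*(-7))**2) = -sqrt(33 + (3 - 28)**2) = -sqrt(33 + (-25)**2) = -sqrt(33 + 625) = -sqrt(658)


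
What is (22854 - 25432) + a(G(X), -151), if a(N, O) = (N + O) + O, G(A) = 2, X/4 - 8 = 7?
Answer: -2878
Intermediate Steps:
X = 60 (X = 32 + 4*7 = 32 + 28 = 60)
a(N, O) = N + 2*O
(22854 - 25432) + a(G(X), -151) = (22854 - 25432) + (2 + 2*(-151)) = -2578 + (2 - 302) = -2578 - 300 = -2878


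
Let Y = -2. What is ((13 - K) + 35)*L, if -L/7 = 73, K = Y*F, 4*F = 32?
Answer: -32704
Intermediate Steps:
F = 8 (F = (¼)*32 = 8)
K = -16 (K = -2*8 = -16)
L = -511 (L = -7*73 = -511)
((13 - K) + 35)*L = ((13 - 1*(-16)) + 35)*(-511) = ((13 + 16) + 35)*(-511) = (29 + 35)*(-511) = 64*(-511) = -32704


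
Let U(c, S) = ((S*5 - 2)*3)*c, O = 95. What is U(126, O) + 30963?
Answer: 209757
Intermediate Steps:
U(c, S) = c*(-6 + 15*S) (U(c, S) = ((5*S - 2)*3)*c = ((-2 + 5*S)*3)*c = (-6 + 15*S)*c = c*(-6 + 15*S))
U(126, O) + 30963 = 3*126*(-2 + 5*95) + 30963 = 3*126*(-2 + 475) + 30963 = 3*126*473 + 30963 = 178794 + 30963 = 209757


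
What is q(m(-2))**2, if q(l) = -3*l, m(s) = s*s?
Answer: 144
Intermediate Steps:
m(s) = s**2
q(m(-2))**2 = (-3*(-2)**2)**2 = (-3*4)**2 = (-12)**2 = 144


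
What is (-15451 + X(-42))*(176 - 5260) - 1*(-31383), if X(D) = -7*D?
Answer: 77089571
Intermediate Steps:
(-15451 + X(-42))*(176 - 5260) - 1*(-31383) = (-15451 - 7*(-42))*(176 - 5260) - 1*(-31383) = (-15451 + 294)*(-5084) + 31383 = -15157*(-5084) + 31383 = 77058188 + 31383 = 77089571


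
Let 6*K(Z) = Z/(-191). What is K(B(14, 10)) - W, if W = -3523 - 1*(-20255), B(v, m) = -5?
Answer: -19174867/1146 ≈ -16732.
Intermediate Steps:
K(Z) = -Z/1146 (K(Z) = (Z/(-191))/6 = (Z*(-1/191))/6 = (-Z/191)/6 = -Z/1146)
W = 16732 (W = -3523 + 20255 = 16732)
K(B(14, 10)) - W = -1/1146*(-5) - 1*16732 = 5/1146 - 16732 = -19174867/1146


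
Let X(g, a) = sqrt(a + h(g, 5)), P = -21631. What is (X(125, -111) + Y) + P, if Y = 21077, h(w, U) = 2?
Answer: -554 + I*sqrt(109) ≈ -554.0 + 10.44*I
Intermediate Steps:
X(g, a) = sqrt(2 + a) (X(g, a) = sqrt(a + 2) = sqrt(2 + a))
(X(125, -111) + Y) + P = (sqrt(2 - 111) + 21077) - 21631 = (sqrt(-109) + 21077) - 21631 = (I*sqrt(109) + 21077) - 21631 = (21077 + I*sqrt(109)) - 21631 = -554 + I*sqrt(109)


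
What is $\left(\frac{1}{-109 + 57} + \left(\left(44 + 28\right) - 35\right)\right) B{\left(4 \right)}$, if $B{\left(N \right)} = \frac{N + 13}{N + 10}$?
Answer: $\frac{32691}{728} \approx 44.905$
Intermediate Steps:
$B{\left(N \right)} = \frac{13 + N}{10 + N}$
$\left(\frac{1}{-109 + 57} + \left(\left(44 + 28\right) - 35\right)\right) B{\left(4 \right)} = \left(\frac{1}{-109 + 57} + \left(\left(44 + 28\right) - 35\right)\right) \frac{13 + 4}{10 + 4} = \left(\frac{1}{-52} + \left(72 - 35\right)\right) \frac{1}{14} \cdot 17 = \left(- \frac{1}{52} + 37\right) \frac{1}{14} \cdot 17 = \frac{1923}{52} \cdot \frac{17}{14} = \frac{32691}{728}$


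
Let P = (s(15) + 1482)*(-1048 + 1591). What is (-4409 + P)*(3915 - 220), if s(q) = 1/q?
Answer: 2957305074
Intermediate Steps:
P = 4023811/5 (P = (1/15 + 1482)*(-1048 + 1591) = (1/15 + 1482)*543 = (22231/15)*543 = 4023811/5 ≈ 8.0476e+5)
(-4409 + P)*(3915 - 220) = (-4409 + 4023811/5)*(3915 - 220) = (4001766/5)*3695 = 2957305074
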